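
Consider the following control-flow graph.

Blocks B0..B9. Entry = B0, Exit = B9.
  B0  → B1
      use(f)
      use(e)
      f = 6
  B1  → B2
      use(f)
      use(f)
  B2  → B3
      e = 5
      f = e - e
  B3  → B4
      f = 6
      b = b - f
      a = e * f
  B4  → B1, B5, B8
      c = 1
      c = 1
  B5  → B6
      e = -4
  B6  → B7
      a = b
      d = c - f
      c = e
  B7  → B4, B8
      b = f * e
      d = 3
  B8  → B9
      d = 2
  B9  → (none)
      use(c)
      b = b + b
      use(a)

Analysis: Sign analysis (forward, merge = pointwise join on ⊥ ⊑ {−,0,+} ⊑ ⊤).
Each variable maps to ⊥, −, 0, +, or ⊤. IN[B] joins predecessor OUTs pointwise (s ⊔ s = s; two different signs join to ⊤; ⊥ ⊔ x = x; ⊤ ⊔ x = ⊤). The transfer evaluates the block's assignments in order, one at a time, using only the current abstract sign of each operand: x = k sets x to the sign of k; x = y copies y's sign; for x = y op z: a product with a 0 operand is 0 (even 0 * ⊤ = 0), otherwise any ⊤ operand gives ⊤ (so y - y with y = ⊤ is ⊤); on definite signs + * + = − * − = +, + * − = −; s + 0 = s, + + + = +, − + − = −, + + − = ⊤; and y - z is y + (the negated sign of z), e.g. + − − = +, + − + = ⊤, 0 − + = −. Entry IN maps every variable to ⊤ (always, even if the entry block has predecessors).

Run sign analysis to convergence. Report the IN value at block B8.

Fixpoint table:
  B0:   IN=(all ⊤)   OUT={f:+; rest ⊤}
  B1:   IN={f:+; rest ⊤}   OUT={f:+; rest ⊤}
  B2:   IN={f:+; rest ⊤}   OUT={e:+; rest ⊤}
  B3:   IN={e:+; rest ⊤}   OUT={a:+, e:+, f:+; rest ⊤}
  B4:   IN={f:+; rest ⊤}   OUT={c:+, f:+; rest ⊤}
  B5:   IN={c:+, f:+; rest ⊤}   OUT={c:+, e:-, f:+; rest ⊤}
  B6:   IN={c:+, e:-, f:+; rest ⊤}   OUT={c:-, e:-, f:+; rest ⊤}
  B7:   IN={c:-, e:-, f:+; rest ⊤}   OUT={b:-, c:-, d:+, e:-, f:+; rest ⊤}
  B8:   IN={f:+; rest ⊤}   OUT={d:+, f:+; rest ⊤}
  B9:   IN={d:+, f:+; rest ⊤}   OUT={d:+, f:+; rest ⊤}

Merge at B8: IN[B8] = OUT[B4] ⊔ OUT[B7] = {a: ⊤, b: ⊤, c: ⊤, d: ⊤, e: ⊤, f: +}

Answer: {a: ⊤, b: ⊤, c: ⊤, d: ⊤, e: ⊤, f: +}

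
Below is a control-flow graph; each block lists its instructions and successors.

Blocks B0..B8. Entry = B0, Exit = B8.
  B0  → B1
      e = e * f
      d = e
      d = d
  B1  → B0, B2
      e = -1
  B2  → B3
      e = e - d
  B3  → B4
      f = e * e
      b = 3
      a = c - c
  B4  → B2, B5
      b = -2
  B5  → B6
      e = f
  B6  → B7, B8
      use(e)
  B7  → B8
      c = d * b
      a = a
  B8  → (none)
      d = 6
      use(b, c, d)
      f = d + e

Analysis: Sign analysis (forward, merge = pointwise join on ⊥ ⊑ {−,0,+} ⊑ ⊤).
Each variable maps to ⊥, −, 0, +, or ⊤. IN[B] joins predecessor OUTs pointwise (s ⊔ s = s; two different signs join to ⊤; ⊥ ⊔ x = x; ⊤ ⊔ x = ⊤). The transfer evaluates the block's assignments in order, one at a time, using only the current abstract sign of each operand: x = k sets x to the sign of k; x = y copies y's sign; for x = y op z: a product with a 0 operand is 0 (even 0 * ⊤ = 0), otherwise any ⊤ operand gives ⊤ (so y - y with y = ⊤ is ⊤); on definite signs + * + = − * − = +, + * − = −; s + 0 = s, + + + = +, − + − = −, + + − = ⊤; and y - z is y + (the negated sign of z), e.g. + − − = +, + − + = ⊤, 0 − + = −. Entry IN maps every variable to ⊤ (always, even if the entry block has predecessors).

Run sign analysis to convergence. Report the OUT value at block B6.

Fixpoint table:
  B0:  IN=(all ⊤)  OUT=(all ⊤)
  B1:  IN=(all ⊤)  OUT={e:-; rest ⊤}
  B2:  IN=(all ⊤)  OUT=(all ⊤)
  B3:  IN=(all ⊤)  OUT={b:+; rest ⊤}
  B4:  IN={b:+; rest ⊤}  OUT={b:-; rest ⊤}
  B5:  IN={b:-; rest ⊤}  OUT={b:-; rest ⊤}
  B6:  IN={b:-; rest ⊤}  OUT={b:-; rest ⊤}
  B7:  IN={b:-; rest ⊤}  OUT={b:-; rest ⊤}
  B8:  IN={b:-; rest ⊤}  OUT={b:-, d:+; rest ⊤}

Merge at B6: IN[B6] = OUT[B5] = {a: ⊤, b: -, c: ⊤, d: ⊤, e: ⊤, f: ⊤}
Applying B6's transfer function to that IN value gives OUT[B6] (row B6 above).

Answer: {a: ⊤, b: -, c: ⊤, d: ⊤, e: ⊤, f: ⊤}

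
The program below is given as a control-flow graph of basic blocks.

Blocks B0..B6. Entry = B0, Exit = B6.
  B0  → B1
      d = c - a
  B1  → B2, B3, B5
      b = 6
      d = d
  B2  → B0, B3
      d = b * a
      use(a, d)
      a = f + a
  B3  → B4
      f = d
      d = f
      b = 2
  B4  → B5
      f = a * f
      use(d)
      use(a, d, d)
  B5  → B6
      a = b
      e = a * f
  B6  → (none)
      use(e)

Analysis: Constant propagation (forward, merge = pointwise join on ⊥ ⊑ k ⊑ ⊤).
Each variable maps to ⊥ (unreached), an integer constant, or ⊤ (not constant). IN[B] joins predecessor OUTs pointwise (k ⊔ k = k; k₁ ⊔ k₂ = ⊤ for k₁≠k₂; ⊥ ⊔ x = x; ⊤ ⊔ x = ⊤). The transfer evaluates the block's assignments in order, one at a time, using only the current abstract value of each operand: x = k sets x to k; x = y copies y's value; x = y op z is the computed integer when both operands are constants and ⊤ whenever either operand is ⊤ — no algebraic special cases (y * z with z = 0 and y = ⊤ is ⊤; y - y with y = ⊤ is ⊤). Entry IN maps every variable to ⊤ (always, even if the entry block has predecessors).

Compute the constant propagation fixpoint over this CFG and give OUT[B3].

Answer: {a: ⊤, b: 2, c: ⊤, d: ⊤, e: ⊤, f: ⊤}

Working:
Converged values:
  B0: | IN=(all ⊤) | OUT=(all ⊤)
  B1: | IN=(all ⊤) | OUT={b:6; rest ⊤}
  B2: | IN={b:6; rest ⊤} | OUT={b:6; rest ⊤}
  B3: | IN={b:6; rest ⊤} | OUT={b:2; rest ⊤}
  B4: | IN={b:2; rest ⊤} | OUT={b:2; rest ⊤}
  B5: | IN=(all ⊤) | OUT=(all ⊤)
  B6: | IN=(all ⊤) | OUT=(all ⊤)

Merge at B3: IN[B3] = OUT[B1] ⊔ OUT[B2] = {a: ⊤, b: 6, c: ⊤, d: ⊤, e: ⊤, f: ⊤}
Applying B3's transfer function to that IN value gives OUT[B3] (row B3 above).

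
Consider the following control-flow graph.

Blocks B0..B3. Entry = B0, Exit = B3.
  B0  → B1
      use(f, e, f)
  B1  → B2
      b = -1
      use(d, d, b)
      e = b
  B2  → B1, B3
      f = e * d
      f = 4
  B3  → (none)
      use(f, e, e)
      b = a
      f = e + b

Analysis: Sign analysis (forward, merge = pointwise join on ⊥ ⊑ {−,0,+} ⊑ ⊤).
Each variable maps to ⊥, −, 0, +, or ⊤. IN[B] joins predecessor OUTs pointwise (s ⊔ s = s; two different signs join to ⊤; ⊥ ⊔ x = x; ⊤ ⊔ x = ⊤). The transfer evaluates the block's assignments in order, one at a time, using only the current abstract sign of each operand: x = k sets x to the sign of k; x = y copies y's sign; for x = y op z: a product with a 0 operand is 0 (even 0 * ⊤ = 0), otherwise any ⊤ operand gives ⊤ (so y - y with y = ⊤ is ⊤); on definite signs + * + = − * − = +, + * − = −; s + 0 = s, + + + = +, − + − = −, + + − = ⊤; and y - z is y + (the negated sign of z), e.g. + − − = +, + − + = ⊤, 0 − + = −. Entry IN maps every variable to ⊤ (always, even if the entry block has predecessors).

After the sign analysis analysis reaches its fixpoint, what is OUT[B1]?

Answer: {a: ⊤, b: -, c: ⊤, d: ⊤, e: -, f: ⊤}

Trace:
Fixpoint table:
  B0: | IN=(all ⊤) | OUT=(all ⊤)
  B1: | IN=(all ⊤) | OUT={b:-, e:-; rest ⊤}
  B2: | IN={b:-, e:-; rest ⊤} | OUT={b:-, e:-, f:+; rest ⊤}
  B3: | IN={b:-, e:-, f:+; rest ⊤} | OUT={e:-; rest ⊤}

Merge at B1: IN[B1] = OUT[B0] ⊔ OUT[B2] = {a: ⊤, b: ⊤, c: ⊤, d: ⊤, e: ⊤, f: ⊤}
Applying B1's transfer function to that IN value gives OUT[B1] (row B1 above).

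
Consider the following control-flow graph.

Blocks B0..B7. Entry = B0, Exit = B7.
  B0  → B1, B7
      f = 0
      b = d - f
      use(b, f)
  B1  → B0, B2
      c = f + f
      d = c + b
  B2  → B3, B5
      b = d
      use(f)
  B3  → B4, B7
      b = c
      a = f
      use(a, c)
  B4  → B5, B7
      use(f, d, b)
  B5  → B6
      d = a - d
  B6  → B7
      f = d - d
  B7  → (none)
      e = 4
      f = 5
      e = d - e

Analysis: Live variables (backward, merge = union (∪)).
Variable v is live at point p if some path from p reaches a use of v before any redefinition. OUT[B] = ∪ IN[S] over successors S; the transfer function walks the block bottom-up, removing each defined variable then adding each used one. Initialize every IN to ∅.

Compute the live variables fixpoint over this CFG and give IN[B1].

Answer: {a, b, f}

Trace:
Per-block solution:
  B0: | IN={a, d} | OUT={a, b, d, f}
  B1: | IN={a, b, f} | OUT={a, c, d, f}
  B2: | IN={a, c, d, f} | OUT={a, c, d, f}
  B3: | IN={c, d, f} | OUT={a, b, d, f}
  B4: | IN={a, b, d, f} | OUT={a, d}
  B5: | IN={a, d} | OUT={d}
  B6: | IN={d} | OUT={d}
  B7: | IN={d} | OUT={}

Merge at B1: OUT[B1] = IN[B0] ⊔ IN[B2] = {a, c, d, f}
Applying B1's transfer function to that OUT value gives IN[B1] (row B1 above).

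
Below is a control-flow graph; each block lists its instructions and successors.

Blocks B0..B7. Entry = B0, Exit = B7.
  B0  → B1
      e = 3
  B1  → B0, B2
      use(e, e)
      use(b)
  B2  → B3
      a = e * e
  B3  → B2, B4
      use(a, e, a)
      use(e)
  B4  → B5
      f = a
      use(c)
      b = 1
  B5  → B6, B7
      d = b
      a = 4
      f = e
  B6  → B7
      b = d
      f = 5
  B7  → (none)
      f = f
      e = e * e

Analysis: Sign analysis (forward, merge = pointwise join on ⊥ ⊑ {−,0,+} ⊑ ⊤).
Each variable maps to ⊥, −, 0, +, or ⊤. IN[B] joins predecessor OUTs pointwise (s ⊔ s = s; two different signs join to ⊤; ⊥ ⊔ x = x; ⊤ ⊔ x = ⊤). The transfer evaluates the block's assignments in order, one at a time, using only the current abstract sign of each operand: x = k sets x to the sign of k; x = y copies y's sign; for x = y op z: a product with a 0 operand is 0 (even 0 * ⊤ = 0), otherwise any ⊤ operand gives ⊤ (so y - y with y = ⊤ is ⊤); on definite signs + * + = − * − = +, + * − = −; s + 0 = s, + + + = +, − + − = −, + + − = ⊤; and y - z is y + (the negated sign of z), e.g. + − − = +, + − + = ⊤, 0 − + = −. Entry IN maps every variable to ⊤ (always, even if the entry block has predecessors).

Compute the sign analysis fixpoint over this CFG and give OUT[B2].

Converged values:
  B0:  IN=(all ⊤)  OUT={e:+; rest ⊤}
  B1:  IN={e:+; rest ⊤}  OUT={e:+; rest ⊤}
  B2:  IN={e:+; rest ⊤}  OUT={a:+, e:+; rest ⊤}
  B3:  IN={a:+, e:+; rest ⊤}  OUT={a:+, e:+; rest ⊤}
  B4:  IN={a:+, e:+; rest ⊤}  OUT={a:+, b:+, e:+, f:+; rest ⊤}
  B5:  IN={a:+, b:+, e:+, f:+; rest ⊤}  OUT={a:+, b:+, d:+, e:+, f:+; rest ⊤}
  B6:  IN={a:+, b:+, d:+, e:+, f:+; rest ⊤}  OUT={a:+, b:+, d:+, e:+, f:+; rest ⊤}
  B7:  IN={a:+, b:+, d:+, e:+, f:+; rest ⊤}  OUT={a:+, b:+, d:+, e:+, f:+; rest ⊤}

Merge at B2: IN[B2] = OUT[B1] ⊔ OUT[B3] = {a: ⊤, b: ⊤, c: ⊤, d: ⊤, e: +, f: ⊤}
Applying B2's transfer function to that IN value gives OUT[B2] (row B2 above).

Answer: {a: +, b: ⊤, c: ⊤, d: ⊤, e: +, f: ⊤}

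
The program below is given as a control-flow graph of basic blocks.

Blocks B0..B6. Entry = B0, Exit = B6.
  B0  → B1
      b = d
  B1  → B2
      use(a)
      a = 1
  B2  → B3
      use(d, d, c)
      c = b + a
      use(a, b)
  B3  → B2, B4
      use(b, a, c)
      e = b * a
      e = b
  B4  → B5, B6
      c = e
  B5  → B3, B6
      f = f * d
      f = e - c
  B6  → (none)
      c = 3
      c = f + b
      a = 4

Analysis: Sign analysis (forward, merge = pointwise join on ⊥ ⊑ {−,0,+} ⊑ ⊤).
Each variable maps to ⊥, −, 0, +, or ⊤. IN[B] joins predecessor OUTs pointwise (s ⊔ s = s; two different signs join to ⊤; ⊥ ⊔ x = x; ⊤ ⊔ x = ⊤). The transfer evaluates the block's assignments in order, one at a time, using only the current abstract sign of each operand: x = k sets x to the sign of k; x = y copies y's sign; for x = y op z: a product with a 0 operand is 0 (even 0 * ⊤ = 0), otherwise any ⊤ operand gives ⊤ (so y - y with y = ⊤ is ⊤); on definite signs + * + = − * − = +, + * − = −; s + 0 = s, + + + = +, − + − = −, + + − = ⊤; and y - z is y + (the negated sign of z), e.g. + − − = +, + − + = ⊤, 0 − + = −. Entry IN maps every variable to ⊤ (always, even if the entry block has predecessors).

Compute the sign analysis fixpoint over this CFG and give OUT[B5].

Converged values:
  B0:   IN=(all ⊤)   OUT=(all ⊤)
  B1:   IN=(all ⊤)   OUT={a:+; rest ⊤}
  B2:   IN={a:+; rest ⊤}   OUT={a:+; rest ⊤}
  B3:   IN={a:+; rest ⊤}   OUT={a:+; rest ⊤}
  B4:   IN={a:+; rest ⊤}   OUT={a:+; rest ⊤}
  B5:   IN={a:+; rest ⊤}   OUT={a:+; rest ⊤}
  B6:   IN={a:+; rest ⊤}   OUT={a:+; rest ⊤}

Merge at B5: IN[B5] = OUT[B4] = {a: +, b: ⊤, c: ⊤, d: ⊤, e: ⊤, f: ⊤}
Applying B5's transfer function to that IN value gives OUT[B5] (row B5 above).

Answer: {a: +, b: ⊤, c: ⊤, d: ⊤, e: ⊤, f: ⊤}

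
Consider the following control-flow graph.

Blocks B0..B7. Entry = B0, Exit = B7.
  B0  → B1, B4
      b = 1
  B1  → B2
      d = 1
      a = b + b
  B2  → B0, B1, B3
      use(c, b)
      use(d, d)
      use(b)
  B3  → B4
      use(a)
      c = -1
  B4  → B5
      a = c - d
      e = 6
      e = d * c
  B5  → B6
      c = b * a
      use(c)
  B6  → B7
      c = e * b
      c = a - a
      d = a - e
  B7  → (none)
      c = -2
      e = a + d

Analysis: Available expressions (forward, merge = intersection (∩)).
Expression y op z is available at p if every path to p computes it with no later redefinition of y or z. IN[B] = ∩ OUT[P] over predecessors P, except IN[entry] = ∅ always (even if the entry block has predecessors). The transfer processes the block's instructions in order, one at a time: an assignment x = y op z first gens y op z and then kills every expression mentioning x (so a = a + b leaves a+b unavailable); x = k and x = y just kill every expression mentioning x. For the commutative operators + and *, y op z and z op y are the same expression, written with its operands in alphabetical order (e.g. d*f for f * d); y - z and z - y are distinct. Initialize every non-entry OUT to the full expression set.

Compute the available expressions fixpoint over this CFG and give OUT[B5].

Answer: {a*b}

Trace:
Fixpoint table:
  B0: | IN={} | OUT={}
  B1: | IN={} | OUT={b+b}
  B2: | IN={b+b} | OUT={b+b}
  B3: | IN={b+b} | OUT={b+b}
  B4: | IN={} | OUT={c*d, c-d}
  B5: | IN={c*d, c-d} | OUT={a*b}
  B6: | IN={a*b} | OUT={a*b, a-a, a-e, b*e}
  B7: | IN={a*b, a-a, a-e, b*e} | OUT={a*b, a+d, a-a}

Merge at B5: IN[B5] = OUT[B4] = {c*d, c-d}
Applying B5's transfer function to that IN value gives OUT[B5] (row B5 above).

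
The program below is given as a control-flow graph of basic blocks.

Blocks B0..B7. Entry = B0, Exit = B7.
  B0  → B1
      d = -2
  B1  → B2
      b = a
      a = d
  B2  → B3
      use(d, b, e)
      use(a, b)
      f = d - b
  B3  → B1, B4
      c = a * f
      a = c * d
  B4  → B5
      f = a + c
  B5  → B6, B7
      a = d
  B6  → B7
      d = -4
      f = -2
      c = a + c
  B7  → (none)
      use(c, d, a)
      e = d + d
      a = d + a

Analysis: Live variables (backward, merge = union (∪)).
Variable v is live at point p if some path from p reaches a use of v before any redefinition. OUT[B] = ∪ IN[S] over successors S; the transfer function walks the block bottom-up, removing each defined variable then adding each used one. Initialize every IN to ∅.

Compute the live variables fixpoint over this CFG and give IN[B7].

Per-block solution:
  B0:  IN={a, e}  OUT={a, d, e}
  B1:  IN={a, d, e}  OUT={a, b, d, e}
  B2:  IN={a, b, d, e}  OUT={a, d, e, f}
  B3:  IN={a, d, e, f}  OUT={a, c, d, e}
  B4:  IN={a, c, d}  OUT={c, d}
  B5:  IN={c, d}  OUT={a, c, d}
  B6:  IN={a, c}  OUT={a, c, d}
  B7:  IN={a, c, d}  OUT={}

B7 is the boundary node: OUT[B7] = {}
Applying B7's transfer function to that OUT value gives IN[B7] (row B7 above).

Answer: {a, c, d}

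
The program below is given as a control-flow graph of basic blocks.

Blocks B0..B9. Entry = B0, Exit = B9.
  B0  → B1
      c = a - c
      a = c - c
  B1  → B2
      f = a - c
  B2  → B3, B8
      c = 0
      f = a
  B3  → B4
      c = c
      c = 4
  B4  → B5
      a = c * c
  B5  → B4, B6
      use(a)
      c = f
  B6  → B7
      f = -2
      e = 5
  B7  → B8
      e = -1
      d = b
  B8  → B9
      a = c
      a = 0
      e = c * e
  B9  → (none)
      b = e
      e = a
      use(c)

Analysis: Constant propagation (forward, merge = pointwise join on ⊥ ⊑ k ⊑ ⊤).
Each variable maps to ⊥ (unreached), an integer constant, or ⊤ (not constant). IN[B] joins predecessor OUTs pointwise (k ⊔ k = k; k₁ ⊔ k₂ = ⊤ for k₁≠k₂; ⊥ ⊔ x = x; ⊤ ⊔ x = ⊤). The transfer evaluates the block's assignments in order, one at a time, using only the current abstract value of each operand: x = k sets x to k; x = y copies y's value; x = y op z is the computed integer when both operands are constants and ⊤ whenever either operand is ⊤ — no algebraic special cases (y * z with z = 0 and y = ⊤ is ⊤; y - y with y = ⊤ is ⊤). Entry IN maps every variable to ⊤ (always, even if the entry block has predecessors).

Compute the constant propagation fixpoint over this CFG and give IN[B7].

Per-block solution:
  B0:   IN=(all ⊤)   OUT=(all ⊤)
  B1:   IN=(all ⊤)   OUT=(all ⊤)
  B2:   IN=(all ⊤)   OUT={c:0; rest ⊤}
  B3:   IN={c:0; rest ⊤}   OUT={c:4; rest ⊤}
  B4:   IN=(all ⊤)   OUT=(all ⊤)
  B5:   IN=(all ⊤)   OUT=(all ⊤)
  B6:   IN=(all ⊤)   OUT={e:5, f:-2; rest ⊤}
  B7:   IN={e:5, f:-2; rest ⊤}   OUT={e:-1, f:-2; rest ⊤}
  B8:   IN=(all ⊤)   OUT={a:0; rest ⊤}
  B9:   IN={a:0; rest ⊤}   OUT={a:0, e:0; rest ⊤}

Merge at B7: IN[B7] = OUT[B6] = {a: ⊤, b: ⊤, c: ⊤, d: ⊤, e: 5, f: -2}

Answer: {a: ⊤, b: ⊤, c: ⊤, d: ⊤, e: 5, f: -2}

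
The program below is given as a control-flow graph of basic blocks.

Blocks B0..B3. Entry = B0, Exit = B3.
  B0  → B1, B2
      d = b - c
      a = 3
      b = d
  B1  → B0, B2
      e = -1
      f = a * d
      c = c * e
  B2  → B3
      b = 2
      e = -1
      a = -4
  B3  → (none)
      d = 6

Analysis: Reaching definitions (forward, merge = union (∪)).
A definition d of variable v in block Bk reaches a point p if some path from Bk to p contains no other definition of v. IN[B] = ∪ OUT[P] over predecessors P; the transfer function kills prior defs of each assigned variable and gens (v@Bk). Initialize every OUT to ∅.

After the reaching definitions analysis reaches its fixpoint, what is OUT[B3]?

Answer: {a@B2, b@B2, c@B1, d@B3, e@B2, f@B1}

Working:
Converged values:
  B0:   IN={a@B0, b@B0, c@B1, d@B0, e@B1, f@B1}   OUT={a@B0, b@B0, c@B1, d@B0, e@B1, f@B1}
  B1:   IN={a@B0, b@B0, c@B1, d@B0, e@B1, f@B1}   OUT={a@B0, b@B0, c@B1, d@B0, e@B1, f@B1}
  B2:   IN={a@B0, b@B0, c@B1, d@B0, e@B1, f@B1}   OUT={a@B2, b@B2, c@B1, d@B0, e@B2, f@B1}
  B3:   IN={a@B2, b@B2, c@B1, d@B0, e@B2, f@B1}   OUT={a@B2, b@B2, c@B1, d@B3, e@B2, f@B1}

Merge at B3: IN[B3] = OUT[B2] = {a@B2, b@B2, c@B1, d@B0, e@B2, f@B1}
Applying B3's transfer function to that IN value gives OUT[B3] (row B3 above).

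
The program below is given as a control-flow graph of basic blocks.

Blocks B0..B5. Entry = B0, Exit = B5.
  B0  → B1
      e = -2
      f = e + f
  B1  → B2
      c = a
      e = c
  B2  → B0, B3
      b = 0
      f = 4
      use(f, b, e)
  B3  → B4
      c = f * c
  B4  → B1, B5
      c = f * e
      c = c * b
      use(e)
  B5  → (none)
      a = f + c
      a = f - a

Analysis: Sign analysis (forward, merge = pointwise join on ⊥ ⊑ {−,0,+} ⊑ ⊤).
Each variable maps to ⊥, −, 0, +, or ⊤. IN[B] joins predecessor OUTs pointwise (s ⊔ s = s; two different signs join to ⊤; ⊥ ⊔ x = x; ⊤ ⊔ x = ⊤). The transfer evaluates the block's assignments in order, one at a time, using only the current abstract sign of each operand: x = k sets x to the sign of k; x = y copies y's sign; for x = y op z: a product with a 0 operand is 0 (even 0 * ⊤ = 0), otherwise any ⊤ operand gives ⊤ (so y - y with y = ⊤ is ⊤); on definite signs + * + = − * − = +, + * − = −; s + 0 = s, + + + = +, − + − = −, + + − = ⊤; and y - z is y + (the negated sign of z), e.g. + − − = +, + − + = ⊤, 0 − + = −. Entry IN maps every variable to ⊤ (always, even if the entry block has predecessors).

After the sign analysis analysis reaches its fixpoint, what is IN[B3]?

Answer: {a: ⊤, b: 0, c: ⊤, d: ⊤, e: ⊤, f: +}

Derivation:
Per-block solution:
  B0:  IN=(all ⊤)  OUT={e:-; rest ⊤}
  B1:  IN=(all ⊤)  OUT=(all ⊤)
  B2:  IN=(all ⊤)  OUT={b:0, f:+; rest ⊤}
  B3:  IN={b:0, f:+; rest ⊤}  OUT={b:0, f:+; rest ⊤}
  B4:  IN={b:0, f:+; rest ⊤}  OUT={b:0, c:0, f:+; rest ⊤}
  B5:  IN={b:0, c:0, f:+; rest ⊤}  OUT={b:0, c:0, f:+; rest ⊤}

Merge at B3: IN[B3] = OUT[B2] = {a: ⊤, b: 0, c: ⊤, d: ⊤, e: ⊤, f: +}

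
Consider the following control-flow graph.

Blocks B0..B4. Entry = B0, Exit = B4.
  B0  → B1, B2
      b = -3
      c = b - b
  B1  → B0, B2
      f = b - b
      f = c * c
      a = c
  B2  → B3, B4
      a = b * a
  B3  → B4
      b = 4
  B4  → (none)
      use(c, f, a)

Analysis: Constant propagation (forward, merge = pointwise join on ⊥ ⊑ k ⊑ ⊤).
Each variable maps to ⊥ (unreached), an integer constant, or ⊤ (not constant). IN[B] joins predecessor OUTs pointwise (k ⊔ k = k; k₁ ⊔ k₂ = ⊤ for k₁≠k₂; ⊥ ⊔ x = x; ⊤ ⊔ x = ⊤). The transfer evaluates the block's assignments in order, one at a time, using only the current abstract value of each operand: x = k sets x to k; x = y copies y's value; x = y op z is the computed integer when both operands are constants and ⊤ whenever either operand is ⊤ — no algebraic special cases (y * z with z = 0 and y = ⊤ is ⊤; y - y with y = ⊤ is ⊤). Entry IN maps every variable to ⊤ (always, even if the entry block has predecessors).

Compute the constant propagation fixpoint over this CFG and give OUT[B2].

Fixpoint table:
  B0:  IN=(all ⊤)  OUT={b:-3, c:0; rest ⊤}
  B1:  IN={b:-3, c:0; rest ⊤}  OUT={a:0, b:-3, c:0, f:0; rest ⊤}
  B2:  IN={b:-3, c:0; rest ⊤}  OUT={b:-3, c:0; rest ⊤}
  B3:  IN={b:-3, c:0; rest ⊤}  OUT={b:4, c:0; rest ⊤}
  B4:  IN={c:0; rest ⊤}  OUT={c:0; rest ⊤}

Merge at B2: IN[B2] = OUT[B0] ⊔ OUT[B1] = {a: ⊤, b: -3, c: 0, d: ⊤, e: ⊤, f: ⊤}
Applying B2's transfer function to that IN value gives OUT[B2] (row B2 above).

Answer: {a: ⊤, b: -3, c: 0, d: ⊤, e: ⊤, f: ⊤}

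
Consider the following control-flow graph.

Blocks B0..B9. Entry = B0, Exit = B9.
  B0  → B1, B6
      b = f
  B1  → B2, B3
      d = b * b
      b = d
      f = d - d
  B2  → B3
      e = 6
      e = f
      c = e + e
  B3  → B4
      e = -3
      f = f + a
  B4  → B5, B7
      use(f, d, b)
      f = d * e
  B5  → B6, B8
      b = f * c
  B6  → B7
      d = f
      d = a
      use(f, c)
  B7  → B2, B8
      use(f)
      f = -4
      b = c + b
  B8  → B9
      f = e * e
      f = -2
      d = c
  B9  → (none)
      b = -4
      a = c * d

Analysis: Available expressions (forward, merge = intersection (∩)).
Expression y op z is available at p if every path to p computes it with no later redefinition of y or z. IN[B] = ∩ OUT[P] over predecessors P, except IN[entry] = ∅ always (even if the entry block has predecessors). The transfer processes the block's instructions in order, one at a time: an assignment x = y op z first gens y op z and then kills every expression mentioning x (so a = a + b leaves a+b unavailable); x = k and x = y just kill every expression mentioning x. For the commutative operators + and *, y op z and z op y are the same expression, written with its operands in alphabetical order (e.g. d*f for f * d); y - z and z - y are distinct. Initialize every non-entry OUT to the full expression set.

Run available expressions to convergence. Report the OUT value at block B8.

Answer: {e*e}

Derivation:
Fixpoint table:
  B0: | IN={} | OUT={}
  B1: | IN={} | OUT={d-d}
  B2: | IN={} | OUT={e+e}
  B3: | IN={} | OUT={}
  B4: | IN={} | OUT={d*e}
  B5: | IN={d*e} | OUT={c*f, d*e}
  B6: | IN={} | OUT={}
  B7: | IN={} | OUT={}
  B8: | IN={} | OUT={e*e}
  B9: | IN={e*e} | OUT={c*d, e*e}

Merge at B8: IN[B8] = OUT[B5] ∩ OUT[B7] = {}
Applying B8's transfer function to that IN value gives OUT[B8] (row B8 above).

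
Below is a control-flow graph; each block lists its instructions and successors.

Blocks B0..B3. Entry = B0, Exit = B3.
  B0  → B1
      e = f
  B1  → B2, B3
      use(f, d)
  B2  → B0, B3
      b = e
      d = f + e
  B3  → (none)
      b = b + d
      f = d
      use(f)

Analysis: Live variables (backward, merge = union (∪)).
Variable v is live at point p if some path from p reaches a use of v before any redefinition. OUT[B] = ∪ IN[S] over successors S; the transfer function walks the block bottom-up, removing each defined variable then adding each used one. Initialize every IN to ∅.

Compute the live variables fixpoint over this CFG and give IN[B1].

Fixpoint table:
  B0:  IN={b, d, f}  OUT={b, d, e, f}
  B1:  IN={b, d, e, f}  OUT={b, d, e, f}
  B2:  IN={e, f}  OUT={b, d, f}
  B3:  IN={b, d}  OUT={}

Merge at B1: OUT[B1] = IN[B2] ⊔ IN[B3] = {b, d, e, f}
Applying B1's transfer function to that OUT value gives IN[B1] (row B1 above).

Answer: {b, d, e, f}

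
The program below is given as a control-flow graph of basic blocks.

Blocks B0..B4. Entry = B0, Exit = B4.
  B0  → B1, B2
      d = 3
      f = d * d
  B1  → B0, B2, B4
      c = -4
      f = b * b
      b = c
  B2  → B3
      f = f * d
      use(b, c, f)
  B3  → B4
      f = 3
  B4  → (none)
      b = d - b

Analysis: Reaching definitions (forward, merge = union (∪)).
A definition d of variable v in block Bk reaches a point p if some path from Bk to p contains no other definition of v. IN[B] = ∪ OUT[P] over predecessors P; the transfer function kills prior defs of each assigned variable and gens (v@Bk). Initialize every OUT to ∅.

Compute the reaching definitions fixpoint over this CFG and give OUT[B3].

Answer: {b@B1, c@B1, d@B0, f@B3}

Trace:
Converged values:
  B0:  IN={b@B1, c@B1, d@B0, f@B1}  OUT={b@B1, c@B1, d@B0, f@B0}
  B1:  IN={b@B1, c@B1, d@B0, f@B0}  OUT={b@B1, c@B1, d@B0, f@B1}
  B2:  IN={b@B1, c@B1, d@B0, f@B0, f@B1}  OUT={b@B1, c@B1, d@B0, f@B2}
  B3:  IN={b@B1, c@B1, d@B0, f@B2}  OUT={b@B1, c@B1, d@B0, f@B3}
  B4:  IN={b@B1, c@B1, d@B0, f@B1, f@B3}  OUT={b@B4, c@B1, d@B0, f@B1, f@B3}

Merge at B3: IN[B3] = OUT[B2] = {b@B1, c@B1, d@B0, f@B2}
Applying B3's transfer function to that IN value gives OUT[B3] (row B3 above).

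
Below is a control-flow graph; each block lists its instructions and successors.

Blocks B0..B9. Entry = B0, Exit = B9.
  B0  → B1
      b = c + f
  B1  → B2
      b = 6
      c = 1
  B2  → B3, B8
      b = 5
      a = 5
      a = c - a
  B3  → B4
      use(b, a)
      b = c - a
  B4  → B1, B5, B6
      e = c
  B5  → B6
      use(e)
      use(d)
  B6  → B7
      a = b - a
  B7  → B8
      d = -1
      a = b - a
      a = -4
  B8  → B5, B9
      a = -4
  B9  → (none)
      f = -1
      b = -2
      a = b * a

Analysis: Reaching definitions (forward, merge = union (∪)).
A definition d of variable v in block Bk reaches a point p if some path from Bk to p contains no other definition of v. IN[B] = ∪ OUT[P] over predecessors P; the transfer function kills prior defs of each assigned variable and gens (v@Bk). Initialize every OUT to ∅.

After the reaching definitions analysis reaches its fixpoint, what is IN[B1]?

Answer: {a@B2, b@B0, b@B3, c@B1, e@B4}

Trace:
Fixpoint table:
  B0:   IN={}   OUT={b@B0}
  B1:   IN={a@B2, b@B0, b@B3, c@B1, e@B4}   OUT={a@B2, b@B1, c@B1, e@B4}
  B2:   IN={a@B2, b@B1, c@B1, e@B4}   OUT={a@B2, b@B2, c@B1, e@B4}
  B3:   IN={a@B2, b@B2, c@B1, e@B4}   OUT={a@B2, b@B3, c@B1, e@B4}
  B4:   IN={a@B2, b@B3, c@B1, e@B4}   OUT={a@B2, b@B3, c@B1, e@B4}
  B5:   IN={a@B2, a@B8, b@B2, b@B3, c@B1, d@B7, e@B4}   OUT={a@B2, a@B8, b@B2, b@B3, c@B1, d@B7, e@B4}
  B6:   IN={a@B2, a@B8, b@B2, b@B3, c@B1, d@B7, e@B4}   OUT={a@B6, b@B2, b@B3, c@B1, d@B7, e@B4}
  B7:   IN={a@B6, b@B2, b@B3, c@B1, d@B7, e@B4}   OUT={a@B7, b@B2, b@B3, c@B1, d@B7, e@B4}
  B8:   IN={a@B2, a@B7, b@B2, b@B3, c@B1, d@B7, e@B4}   OUT={a@B8, b@B2, b@B3, c@B1, d@B7, e@B4}
  B9:   IN={a@B8, b@B2, b@B3, c@B1, d@B7, e@B4}   OUT={a@B9, b@B9, c@B1, d@B7, e@B4, f@B9}

Merge at B1: IN[B1] = OUT[B0] ⊔ OUT[B4] = {a@B2, b@B0, b@B3, c@B1, e@B4}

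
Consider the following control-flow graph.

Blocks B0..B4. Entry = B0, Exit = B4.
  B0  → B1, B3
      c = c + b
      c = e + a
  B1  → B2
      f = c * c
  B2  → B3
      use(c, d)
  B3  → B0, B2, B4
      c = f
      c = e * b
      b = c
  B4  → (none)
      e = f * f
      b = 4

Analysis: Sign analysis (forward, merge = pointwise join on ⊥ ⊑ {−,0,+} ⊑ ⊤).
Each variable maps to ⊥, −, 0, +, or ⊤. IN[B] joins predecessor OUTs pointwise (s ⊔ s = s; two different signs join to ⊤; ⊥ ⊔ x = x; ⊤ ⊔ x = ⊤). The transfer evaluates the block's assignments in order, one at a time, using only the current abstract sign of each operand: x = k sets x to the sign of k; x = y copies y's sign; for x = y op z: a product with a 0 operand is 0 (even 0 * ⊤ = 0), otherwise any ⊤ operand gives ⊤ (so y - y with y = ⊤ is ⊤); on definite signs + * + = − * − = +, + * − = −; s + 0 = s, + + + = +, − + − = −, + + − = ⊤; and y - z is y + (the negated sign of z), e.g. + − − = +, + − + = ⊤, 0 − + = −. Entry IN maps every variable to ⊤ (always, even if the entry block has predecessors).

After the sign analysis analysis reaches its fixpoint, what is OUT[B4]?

Converged values:
  B0:  IN=(all ⊤)  OUT=(all ⊤)
  B1:  IN=(all ⊤)  OUT=(all ⊤)
  B2:  IN=(all ⊤)  OUT=(all ⊤)
  B3:  IN=(all ⊤)  OUT=(all ⊤)
  B4:  IN=(all ⊤)  OUT={b:+; rest ⊤}

Merge at B4: IN[B4] = OUT[B3] = {a: ⊤, b: ⊤, c: ⊤, d: ⊤, e: ⊤, f: ⊤}
Applying B4's transfer function to that IN value gives OUT[B4] (row B4 above).

Answer: {a: ⊤, b: +, c: ⊤, d: ⊤, e: ⊤, f: ⊤}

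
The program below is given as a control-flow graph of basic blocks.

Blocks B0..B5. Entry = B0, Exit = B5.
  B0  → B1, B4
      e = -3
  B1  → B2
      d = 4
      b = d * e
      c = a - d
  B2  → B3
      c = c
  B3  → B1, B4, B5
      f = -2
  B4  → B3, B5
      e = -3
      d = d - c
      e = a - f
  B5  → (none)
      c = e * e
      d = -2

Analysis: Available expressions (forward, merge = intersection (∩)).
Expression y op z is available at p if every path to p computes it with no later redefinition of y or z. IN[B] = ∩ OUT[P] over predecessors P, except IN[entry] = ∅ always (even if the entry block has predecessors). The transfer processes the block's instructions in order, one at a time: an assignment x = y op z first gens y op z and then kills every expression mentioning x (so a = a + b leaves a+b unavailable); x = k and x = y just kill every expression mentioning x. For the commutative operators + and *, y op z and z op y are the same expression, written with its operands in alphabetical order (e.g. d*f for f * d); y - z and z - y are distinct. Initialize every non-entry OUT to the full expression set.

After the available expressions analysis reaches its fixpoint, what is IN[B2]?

Fixpoint table:
  B0:   IN={}   OUT={}
  B1:   IN={}   OUT={a-d, d*e}
  B2:   IN={a-d, d*e}   OUT={a-d, d*e}
  B3:   IN={}   OUT={}
  B4:   IN={}   OUT={a-f}
  B5:   IN={}   OUT={e*e}

Merge at B2: IN[B2] = OUT[B1] = {a-d, d*e}

Answer: {a-d, d*e}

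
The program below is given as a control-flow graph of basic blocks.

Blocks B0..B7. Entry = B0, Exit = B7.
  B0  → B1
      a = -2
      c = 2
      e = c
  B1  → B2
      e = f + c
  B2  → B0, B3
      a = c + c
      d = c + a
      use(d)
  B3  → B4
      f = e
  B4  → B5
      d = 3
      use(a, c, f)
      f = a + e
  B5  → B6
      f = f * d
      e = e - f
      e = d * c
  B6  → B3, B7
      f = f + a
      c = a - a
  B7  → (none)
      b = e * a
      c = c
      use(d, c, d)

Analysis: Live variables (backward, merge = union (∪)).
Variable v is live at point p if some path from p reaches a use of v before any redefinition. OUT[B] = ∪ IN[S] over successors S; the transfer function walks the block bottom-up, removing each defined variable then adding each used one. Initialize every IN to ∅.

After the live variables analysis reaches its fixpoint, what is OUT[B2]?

Answer: {a, c, e, f}

Derivation:
Converged values:
  B0: | IN={f} | OUT={c, f}
  B1: | IN={c, f} | OUT={c, e, f}
  B2: | IN={c, e, f} | OUT={a, c, e, f}
  B3: | IN={a, c, e} | OUT={a, c, e, f}
  B4: | IN={a, c, e, f} | OUT={a, c, d, e, f}
  B5: | IN={a, c, d, e, f} | OUT={a, d, e, f}
  B6: | IN={a, d, e, f} | OUT={a, c, d, e}
  B7: | IN={a, c, d, e} | OUT={}

Merge at B2: OUT[B2] = IN[B0] ⊔ IN[B3] = {a, c, e, f}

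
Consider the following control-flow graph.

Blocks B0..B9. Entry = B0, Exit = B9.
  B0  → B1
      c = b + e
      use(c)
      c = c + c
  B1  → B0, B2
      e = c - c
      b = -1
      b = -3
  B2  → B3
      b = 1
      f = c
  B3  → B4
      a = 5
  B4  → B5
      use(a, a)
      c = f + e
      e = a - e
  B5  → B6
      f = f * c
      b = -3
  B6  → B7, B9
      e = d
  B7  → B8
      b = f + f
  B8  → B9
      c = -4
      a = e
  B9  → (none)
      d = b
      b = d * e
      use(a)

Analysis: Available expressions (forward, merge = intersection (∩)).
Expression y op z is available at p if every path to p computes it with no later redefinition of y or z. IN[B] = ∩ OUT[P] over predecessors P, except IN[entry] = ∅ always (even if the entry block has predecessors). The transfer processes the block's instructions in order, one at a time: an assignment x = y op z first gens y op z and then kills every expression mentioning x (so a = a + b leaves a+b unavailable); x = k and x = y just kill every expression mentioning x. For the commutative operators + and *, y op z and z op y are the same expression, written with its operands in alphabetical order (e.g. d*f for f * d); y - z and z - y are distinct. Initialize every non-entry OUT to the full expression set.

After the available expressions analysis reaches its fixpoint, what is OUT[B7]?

Answer: {f+f}

Trace:
Per-block solution:
  B0: | IN={} | OUT={b+e}
  B1: | IN={b+e} | OUT={c-c}
  B2: | IN={c-c} | OUT={c-c}
  B3: | IN={c-c} | OUT={c-c}
  B4: | IN={c-c} | OUT={}
  B5: | IN={} | OUT={}
  B6: | IN={} | OUT={}
  B7: | IN={} | OUT={f+f}
  B8: | IN={f+f} | OUT={f+f}
  B9: | IN={} | OUT={d*e}

Merge at B7: IN[B7] = OUT[B6] = {}
Applying B7's transfer function to that IN value gives OUT[B7] (row B7 above).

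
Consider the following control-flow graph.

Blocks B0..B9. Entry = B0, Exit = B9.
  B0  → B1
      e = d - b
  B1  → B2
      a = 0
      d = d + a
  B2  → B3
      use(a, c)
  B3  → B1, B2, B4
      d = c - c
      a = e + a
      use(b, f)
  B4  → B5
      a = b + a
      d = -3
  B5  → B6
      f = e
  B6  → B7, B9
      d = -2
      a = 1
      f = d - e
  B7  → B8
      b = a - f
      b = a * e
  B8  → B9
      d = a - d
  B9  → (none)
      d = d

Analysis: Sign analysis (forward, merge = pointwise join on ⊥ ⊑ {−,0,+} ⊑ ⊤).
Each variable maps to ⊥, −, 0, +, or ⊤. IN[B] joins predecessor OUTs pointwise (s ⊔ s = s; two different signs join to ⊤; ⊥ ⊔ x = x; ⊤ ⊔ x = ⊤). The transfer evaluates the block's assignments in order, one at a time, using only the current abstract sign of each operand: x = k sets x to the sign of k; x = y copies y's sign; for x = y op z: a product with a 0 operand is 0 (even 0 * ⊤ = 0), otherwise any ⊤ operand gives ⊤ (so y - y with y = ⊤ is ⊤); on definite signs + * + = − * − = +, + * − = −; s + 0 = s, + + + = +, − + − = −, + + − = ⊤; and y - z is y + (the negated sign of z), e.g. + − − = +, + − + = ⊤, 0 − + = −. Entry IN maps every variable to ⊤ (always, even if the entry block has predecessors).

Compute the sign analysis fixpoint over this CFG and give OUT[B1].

Converged values:
  B0:   IN=(all ⊤)   OUT=(all ⊤)
  B1:   IN=(all ⊤)   OUT={a:0; rest ⊤}
  B2:   IN=(all ⊤)   OUT=(all ⊤)
  B3:   IN=(all ⊤)   OUT=(all ⊤)
  B4:   IN=(all ⊤)   OUT={d:-; rest ⊤}
  B5:   IN={d:-; rest ⊤}   OUT={d:-; rest ⊤}
  B6:   IN={d:-; rest ⊤}   OUT={a:+, d:-; rest ⊤}
  B7:   IN={a:+, d:-; rest ⊤}   OUT={a:+, d:-; rest ⊤}
  B8:   IN={a:+, d:-; rest ⊤}   OUT={a:+, d:+; rest ⊤}
  B9:   IN={a:+; rest ⊤}   OUT={a:+; rest ⊤}

Merge at B1: IN[B1] = OUT[B0] ⊔ OUT[B3] = {a: ⊤, b: ⊤, c: ⊤, d: ⊤, e: ⊤, f: ⊤}
Applying B1's transfer function to that IN value gives OUT[B1] (row B1 above).

Answer: {a: 0, b: ⊤, c: ⊤, d: ⊤, e: ⊤, f: ⊤}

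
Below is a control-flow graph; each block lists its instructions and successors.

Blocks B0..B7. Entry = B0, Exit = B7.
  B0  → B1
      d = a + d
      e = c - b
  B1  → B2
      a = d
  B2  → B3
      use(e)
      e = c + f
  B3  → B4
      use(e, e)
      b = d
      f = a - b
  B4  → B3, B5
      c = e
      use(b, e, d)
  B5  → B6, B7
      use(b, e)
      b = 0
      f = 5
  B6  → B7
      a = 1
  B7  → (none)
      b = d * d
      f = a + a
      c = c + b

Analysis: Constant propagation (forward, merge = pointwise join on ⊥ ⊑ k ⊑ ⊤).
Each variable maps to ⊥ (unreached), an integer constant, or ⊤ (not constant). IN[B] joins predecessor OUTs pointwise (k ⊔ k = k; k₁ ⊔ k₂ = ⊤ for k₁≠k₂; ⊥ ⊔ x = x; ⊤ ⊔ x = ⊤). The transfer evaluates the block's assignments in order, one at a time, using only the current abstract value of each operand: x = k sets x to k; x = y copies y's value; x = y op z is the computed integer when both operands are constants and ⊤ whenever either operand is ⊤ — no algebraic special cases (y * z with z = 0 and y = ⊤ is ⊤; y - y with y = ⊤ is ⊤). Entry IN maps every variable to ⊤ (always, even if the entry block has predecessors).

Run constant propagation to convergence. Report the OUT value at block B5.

Per-block solution:
  B0:  IN=(all ⊤)  OUT=(all ⊤)
  B1:  IN=(all ⊤)  OUT=(all ⊤)
  B2:  IN=(all ⊤)  OUT=(all ⊤)
  B3:  IN=(all ⊤)  OUT=(all ⊤)
  B4:  IN=(all ⊤)  OUT=(all ⊤)
  B5:  IN=(all ⊤)  OUT={b:0, f:5; rest ⊤}
  B6:  IN={b:0, f:5; rest ⊤}  OUT={a:1, b:0, f:5; rest ⊤}
  B7:  IN={b:0, f:5; rest ⊤}  OUT=(all ⊤)

Merge at B5: IN[B5] = OUT[B4] = {a: ⊤, b: ⊤, c: ⊤, d: ⊤, e: ⊤, f: ⊤}
Applying B5's transfer function to that IN value gives OUT[B5] (row B5 above).

Answer: {a: ⊤, b: 0, c: ⊤, d: ⊤, e: ⊤, f: 5}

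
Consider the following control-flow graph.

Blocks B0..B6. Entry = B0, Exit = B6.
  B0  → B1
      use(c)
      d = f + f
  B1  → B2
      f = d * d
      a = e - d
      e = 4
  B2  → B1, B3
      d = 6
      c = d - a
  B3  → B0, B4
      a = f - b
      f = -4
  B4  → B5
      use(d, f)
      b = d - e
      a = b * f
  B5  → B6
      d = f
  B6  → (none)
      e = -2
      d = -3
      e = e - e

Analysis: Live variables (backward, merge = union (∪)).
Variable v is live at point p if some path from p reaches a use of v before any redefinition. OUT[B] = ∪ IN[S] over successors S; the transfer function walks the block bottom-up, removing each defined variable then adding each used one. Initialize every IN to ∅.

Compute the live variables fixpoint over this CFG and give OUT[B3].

Answer: {b, c, d, e, f}

Trace:
Converged values:
  B0: | IN={b, c, e, f} | OUT={b, d, e}
  B1: | IN={b, d, e} | OUT={a, b, e, f}
  B2: | IN={a, b, e, f} | OUT={b, c, d, e, f}
  B3: | IN={b, c, d, e, f} | OUT={b, c, d, e, f}
  B4: | IN={d, e, f} | OUT={f}
  B5: | IN={f} | OUT={}
  B6: | IN={} | OUT={}

Merge at B3: OUT[B3] = IN[B0] ⊔ IN[B4] = {b, c, d, e, f}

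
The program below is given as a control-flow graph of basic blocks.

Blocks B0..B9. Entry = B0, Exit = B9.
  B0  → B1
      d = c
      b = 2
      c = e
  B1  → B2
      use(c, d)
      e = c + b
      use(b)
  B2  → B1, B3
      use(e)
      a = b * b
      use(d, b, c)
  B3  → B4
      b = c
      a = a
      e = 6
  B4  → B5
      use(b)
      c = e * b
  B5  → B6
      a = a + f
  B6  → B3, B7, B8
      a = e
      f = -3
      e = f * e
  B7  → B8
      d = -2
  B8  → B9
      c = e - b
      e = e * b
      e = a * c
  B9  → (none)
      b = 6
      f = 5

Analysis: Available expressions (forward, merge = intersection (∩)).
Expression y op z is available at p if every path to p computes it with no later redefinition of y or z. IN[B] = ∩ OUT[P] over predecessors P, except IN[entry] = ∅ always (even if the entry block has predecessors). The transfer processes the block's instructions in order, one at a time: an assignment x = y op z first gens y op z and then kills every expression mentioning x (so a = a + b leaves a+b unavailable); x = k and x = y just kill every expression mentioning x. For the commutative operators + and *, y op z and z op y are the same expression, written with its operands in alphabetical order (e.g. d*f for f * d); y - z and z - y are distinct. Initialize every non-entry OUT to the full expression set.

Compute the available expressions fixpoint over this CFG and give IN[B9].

Per-block solution:
  B0:  IN={}  OUT={}
  B1:  IN={}  OUT={b+c}
  B2:  IN={b+c}  OUT={b*b, b+c}
  B3:  IN={}  OUT={}
  B4:  IN={}  OUT={b*e}
  B5:  IN={b*e}  OUT={b*e}
  B6:  IN={b*e}  OUT={}
  B7:  IN={}  OUT={}
  B8:  IN={}  OUT={a*c}
  B9:  IN={a*c}  OUT={a*c}

Merge at B9: IN[B9] = OUT[B8] = {a*c}

Answer: {a*c}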